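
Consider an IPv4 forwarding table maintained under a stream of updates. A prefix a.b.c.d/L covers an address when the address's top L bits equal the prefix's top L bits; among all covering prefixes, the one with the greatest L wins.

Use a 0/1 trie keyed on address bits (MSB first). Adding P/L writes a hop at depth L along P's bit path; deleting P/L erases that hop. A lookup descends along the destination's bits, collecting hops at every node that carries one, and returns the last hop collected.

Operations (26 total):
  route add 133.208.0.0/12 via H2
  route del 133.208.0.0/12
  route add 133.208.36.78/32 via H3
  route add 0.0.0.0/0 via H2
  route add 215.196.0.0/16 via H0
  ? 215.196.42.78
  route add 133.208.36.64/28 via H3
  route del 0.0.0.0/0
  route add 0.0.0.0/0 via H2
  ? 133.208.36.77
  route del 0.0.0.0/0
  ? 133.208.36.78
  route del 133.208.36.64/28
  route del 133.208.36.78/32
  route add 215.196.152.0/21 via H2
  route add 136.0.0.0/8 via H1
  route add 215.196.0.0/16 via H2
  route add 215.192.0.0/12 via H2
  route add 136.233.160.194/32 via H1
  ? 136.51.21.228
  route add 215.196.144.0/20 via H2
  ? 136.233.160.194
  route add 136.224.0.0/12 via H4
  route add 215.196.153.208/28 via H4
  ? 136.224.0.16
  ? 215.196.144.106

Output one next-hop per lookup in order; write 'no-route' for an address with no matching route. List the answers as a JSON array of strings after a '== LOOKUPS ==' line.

Trace:
  add 133.208.0.0/12 -> H2 at depth 12
  - 133.208.0.0/12 clear@12
  add 133.208.36.78/32 -> H3 at depth 32
  add 0.0.0.0/0 -> H2 at depth 0
  add 215.196.0.0/16 -> H0 at depth 16
  Q 215.196.42.78: descend 1101011111000100 ; hops seen [H2,H0] ; pick H0
  add 133.208.36.64/28 -> H3 at depth 28
  - 0.0.0.0/0 clear@0
  add 0.0.0.0/0 -> H2 at depth 0
  Q 133.208.36.77: descend 100001011101000000100100010011 ; hops seen [H2,H3] ; pick H3
  - 0.0.0.0/0 clear@0
  Q 133.208.36.78: descend 10000101110100000010010001001110 ; hops seen [H3,H3] ; pick H3
  - 133.208.36.64/28 clear@28
  - 133.208.36.78/32 clear@32
  add 215.196.152.0/21 -> H2 at depth 21
  add 136.0.0.0/8 -> H1 at depth 8
  add 215.196.0.0/16 -> H2 at depth 16
  add 215.192.0.0/12 -> H2 at depth 12
  add 136.233.160.194/32 -> H1 at depth 32
  Q 136.51.21.228: descend 10001000 ; hops seen [H1] ; pick H1
  add 215.196.144.0/20 -> H2 at depth 20
  Q 136.233.160.194: descend 10001000111010011010000011000010 ; hops seen [H1,H1] ; pick H1
  add 136.224.0.0/12 -> H4 at depth 12
  add 215.196.153.208/28 -> H4 at depth 28
  Q 136.224.0.16: descend 100010001110 ; hops seen [H1,H4] ; pick H4
  Q 215.196.144.106: descend 11010111110001001001 ; hops seen [H2,H2,H2] ; pick H2

== LOOKUPS ==
["H0","H3","H3","H1","H1","H4","H2"]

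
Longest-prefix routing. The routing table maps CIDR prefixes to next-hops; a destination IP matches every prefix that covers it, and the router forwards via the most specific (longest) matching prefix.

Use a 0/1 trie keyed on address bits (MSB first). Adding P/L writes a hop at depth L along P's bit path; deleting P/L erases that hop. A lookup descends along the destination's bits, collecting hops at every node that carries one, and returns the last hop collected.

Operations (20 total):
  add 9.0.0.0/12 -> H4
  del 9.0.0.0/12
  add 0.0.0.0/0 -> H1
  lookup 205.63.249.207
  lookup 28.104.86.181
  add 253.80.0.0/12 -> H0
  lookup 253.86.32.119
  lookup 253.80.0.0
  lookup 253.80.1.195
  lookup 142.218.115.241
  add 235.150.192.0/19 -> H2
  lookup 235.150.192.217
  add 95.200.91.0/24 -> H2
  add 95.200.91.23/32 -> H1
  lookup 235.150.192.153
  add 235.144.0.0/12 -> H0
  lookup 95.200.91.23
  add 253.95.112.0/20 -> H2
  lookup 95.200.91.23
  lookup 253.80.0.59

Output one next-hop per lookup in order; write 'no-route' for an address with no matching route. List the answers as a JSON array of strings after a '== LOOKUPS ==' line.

Process each operation:
  + 9.0.0.0/12 (H4) depth=12
  del 9.0.0.0/12 (clear depth 12)
  + 0.0.0.0/0 (H1) depth=0
  lookup 205.63.249.207: bits ε walk d0:H1 -> H1
  lookup 28.104.86.181: bits 000 walk d0:H1→d1:-→d2:-→d3:- -> H1
  + 253.80.0.0/12 (H0) depth=12
  lookup 253.86.32.119: bits 111111010101 walk d0:H1→d1:-→d2:-→d3:-→d4:-→d5:-→d6:-→d7:-→d8:-→d9:-→d10:-→d11:-→d12:H0 -> H0
  lookup 253.80.0.0: bits 111111010101 walk d0:H1→d1:-→d2:-→d3:-→d4:-→d5:-→d6:-→d7:-→d8:-→d9:-→d10:-→d11:-→d12:H0 -> H0
  lookup 253.80.1.195: bits 111111010101 walk d0:H1→d1:-→d2:-→d3:-→d4:-→d5:-→d6:-→d7:-→d8:-→d9:-→d10:-→d11:-→d12:H0 -> H0
  lookup 142.218.115.241: bits 1 walk d0:H1→d1:- -> H1
  + 235.150.192.0/19 (H2) depth=19
  lookup 235.150.192.217: bits 1110101110010110110 walk d0:H1→d1:-→d2:-→d3:-→d4:-→d5:-→d6:-→d7:-→d8:-→d9:-→d10:-→d11:-→d12:-→d13:-→d14:-→d15:-→d16:-→d17:-→d18:-→d19:H2 -> H2
  + 95.200.91.0/24 (H2) depth=24
  + 95.200.91.23/32 (H1) depth=32
  lookup 235.150.192.153: bits 1110101110010110110 walk d0:H1→d1:-→d2:-→d3:-→d4:-→d5:-→d6:-→d7:-→d8:-→d9:-→d10:-→d11:-→d12:-→d13:-→d14:-→d15:-→d16:-→d17:-→d18:-→d19:H2 -> H2
  + 235.144.0.0/12 (H0) depth=12
  lookup 95.200.91.23: bits 01011111110010000101101100010111 walk d0:H1→d1:-→d2:-→d3:-→d4:-→d5:-→d6:-→d7:-→d8:-→d9:-→d10:-→d11:-→d12:-→d13:-→d14:-→d15:-→d16:-→d17:-→d18:-→d19:-→d20:-→d21:-→d22:-→d23:-→d24:H2→d25:-→d26:-→d27:-→d28:-→d29:-→d30:-→d31:-→d32:H1 -> H1
  + 253.95.112.0/20 (H2) depth=20
  lookup 95.200.91.23: bits 01011111110010000101101100010111 walk d0:H1→d1:-→d2:-→d3:-→d4:-→d5:-→d6:-→d7:-→d8:-→d9:-→d10:-→d11:-→d12:-→d13:-→d14:-→d15:-→d16:-→d17:-→d18:-→d19:-→d20:-→d21:-→d22:-→d23:-→d24:H2→d25:-→d26:-→d27:-→d28:-→d29:-→d30:-→d31:-→d32:H1 -> H1
  lookup 253.80.0.59: bits 111111010101 walk d0:H1→d1:-→d2:-→d3:-→d4:-→d5:-→d6:-→d7:-→d8:-→d9:-→d10:-→d11:-→d12:H0 -> H0

== LOOKUPS ==
["H1","H1","H0","H0","H0","H1","H2","H2","H1","H1","H0"]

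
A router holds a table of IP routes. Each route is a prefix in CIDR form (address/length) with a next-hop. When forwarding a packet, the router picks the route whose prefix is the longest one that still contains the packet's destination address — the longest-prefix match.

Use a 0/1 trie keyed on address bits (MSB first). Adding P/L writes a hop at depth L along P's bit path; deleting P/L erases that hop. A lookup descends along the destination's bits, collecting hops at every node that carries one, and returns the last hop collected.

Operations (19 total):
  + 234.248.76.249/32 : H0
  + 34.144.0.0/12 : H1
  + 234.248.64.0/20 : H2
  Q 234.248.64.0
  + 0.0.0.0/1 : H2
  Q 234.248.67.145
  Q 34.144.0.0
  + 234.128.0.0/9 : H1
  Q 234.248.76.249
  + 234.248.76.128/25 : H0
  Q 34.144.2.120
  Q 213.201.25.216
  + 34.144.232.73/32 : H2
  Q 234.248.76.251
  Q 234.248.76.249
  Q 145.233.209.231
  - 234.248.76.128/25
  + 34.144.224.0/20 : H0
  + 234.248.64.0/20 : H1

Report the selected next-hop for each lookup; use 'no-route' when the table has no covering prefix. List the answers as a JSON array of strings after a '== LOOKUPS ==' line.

Trace:
  add 234.248.76.249/32 -> H0 at depth 32
  add 34.144.0.0/12 -> H1 at depth 12
  add 234.248.64.0/20 -> H2 at depth 20
  Q 234.248.64.0: descend 11101010111110000100 ; hops seen [H2] ; pick H2
  add 0.0.0.0/1 -> H2 at depth 1
  Q 234.248.67.145: descend 11101010111110000100 ; hops seen [H2] ; pick H2
  Q 34.144.0.0: descend 001000101001 ; hops seen [H2,H1] ; pick H1
  add 234.128.0.0/9 -> H1 at depth 9
  Q 234.248.76.249: descend 11101010111110000100110011111001 ; hops seen [H1,H2,H0] ; pick H0
  add 234.248.76.128/25 -> H0 at depth 25
  Q 34.144.2.120: descend 001000101001 ; hops seen [H2,H1] ; pick H1
  Q 213.201.25.216: descend 11 ; hops seen [∅] ; pick no-route
  add 34.144.232.73/32 -> H2 at depth 32
  Q 234.248.76.251: descend 111010101111100001001100111110 ; hops seen [H1,H2,H0] ; pick H0
  Q 234.248.76.249: descend 11101010111110000100110011111001 ; hops seen [H1,H2,H0,H0] ; pick H0
  Q 145.233.209.231: descend 1 ; hops seen [∅] ; pick no-route
  - 234.248.76.128/25 clear@25
  add 34.144.224.0/20 -> H0 at depth 20
  add 234.248.64.0/20 -> H1 at depth 20

== LOOKUPS ==
["H2","H2","H1","H0","H1","no-route","H0","H0","no-route"]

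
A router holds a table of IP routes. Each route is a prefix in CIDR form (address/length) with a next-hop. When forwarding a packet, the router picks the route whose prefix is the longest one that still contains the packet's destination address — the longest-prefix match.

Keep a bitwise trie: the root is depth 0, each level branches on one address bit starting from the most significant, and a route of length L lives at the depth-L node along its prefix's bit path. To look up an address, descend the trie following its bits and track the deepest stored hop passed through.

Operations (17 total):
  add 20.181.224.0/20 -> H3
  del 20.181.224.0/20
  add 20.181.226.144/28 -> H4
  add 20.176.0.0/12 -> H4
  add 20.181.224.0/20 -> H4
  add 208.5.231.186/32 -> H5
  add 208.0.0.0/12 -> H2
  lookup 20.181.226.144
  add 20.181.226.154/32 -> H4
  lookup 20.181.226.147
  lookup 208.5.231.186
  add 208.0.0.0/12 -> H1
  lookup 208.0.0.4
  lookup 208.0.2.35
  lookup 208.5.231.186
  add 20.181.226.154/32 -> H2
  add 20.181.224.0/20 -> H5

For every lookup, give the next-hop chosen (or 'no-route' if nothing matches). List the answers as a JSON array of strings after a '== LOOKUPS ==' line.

Trace:
  add 20.181.224.0/20 -> H3 at depth 20
  del 20.181.224.0/20 (clear depth 20)
  add 20.181.226.144/28 -> H4 at depth 28
  add 20.176.0.0/12 -> H4 at depth 12
  add 20.181.224.0/20 -> H4 at depth 20
  add 208.5.231.186/32 -> H5 at depth 32
  add 208.0.0.0/12 -> H2 at depth 12
  Q 20.181.226.144: descend 0001010010110101111000101001 ; hops seen [H4,H4,H4] ; pick H4
  add 20.181.226.154/32 -> H4 at depth 32
  Q 20.181.226.147: descend 0001010010110101111000101001 ; hops seen [H4,H4,H4] ; pick H4
  Q 208.5.231.186: descend 11010000000001011110011110111010 ; hops seen [H2,H5] ; pick H5
  add 208.0.0.0/12 -> H1 at depth 12
  Q 208.0.0.4: descend 1101000000000 ; hops seen [H1] ; pick H1
  Q 208.0.2.35: descend 1101000000000 ; hops seen [H1] ; pick H1
  Q 208.5.231.186: descend 11010000000001011110011110111010 ; hops seen [H1,H5] ; pick H5
  add 20.181.226.154/32 -> H2 at depth 32
  add 20.181.224.0/20 -> H5 at depth 20

== LOOKUPS ==
["H4","H4","H5","H1","H1","H5"]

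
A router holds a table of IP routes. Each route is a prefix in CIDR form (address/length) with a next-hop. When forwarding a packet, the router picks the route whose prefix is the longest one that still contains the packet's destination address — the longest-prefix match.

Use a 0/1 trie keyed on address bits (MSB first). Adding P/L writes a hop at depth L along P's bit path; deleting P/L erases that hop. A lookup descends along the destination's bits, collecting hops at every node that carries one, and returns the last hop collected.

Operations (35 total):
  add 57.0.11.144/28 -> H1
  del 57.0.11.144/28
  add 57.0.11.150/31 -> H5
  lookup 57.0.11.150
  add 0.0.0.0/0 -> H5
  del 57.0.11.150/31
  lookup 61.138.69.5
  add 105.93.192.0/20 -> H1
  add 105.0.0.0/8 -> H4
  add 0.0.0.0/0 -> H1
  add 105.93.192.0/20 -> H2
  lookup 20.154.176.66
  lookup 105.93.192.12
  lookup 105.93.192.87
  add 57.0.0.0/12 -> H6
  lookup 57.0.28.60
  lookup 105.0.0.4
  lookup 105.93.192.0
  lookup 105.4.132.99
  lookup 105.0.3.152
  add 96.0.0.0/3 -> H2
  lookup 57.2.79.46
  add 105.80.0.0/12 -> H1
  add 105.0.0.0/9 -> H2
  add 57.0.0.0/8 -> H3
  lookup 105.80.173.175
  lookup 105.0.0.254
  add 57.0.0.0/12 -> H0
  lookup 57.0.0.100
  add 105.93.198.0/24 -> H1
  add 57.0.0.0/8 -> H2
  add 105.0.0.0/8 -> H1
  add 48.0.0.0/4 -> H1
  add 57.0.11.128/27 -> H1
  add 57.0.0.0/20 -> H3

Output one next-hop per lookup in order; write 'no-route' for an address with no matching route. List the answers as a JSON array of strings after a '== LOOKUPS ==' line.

Apply in order:
  + 57.0.11.144/28 (H1) depth=28
  - 57.0.11.144/28 clear@28
  + 57.0.11.150/31 (H5) depth=31
  Q 57.0.11.150: descend 0011100100000000000010111001011 ; hops seen [H5] ; pick H5
  + 0.0.0.0/0 (H5) depth=0
  - 57.0.11.150/31 clear@31
  Q 61.138.69.5: descend 00111 ; hops seen [H5] ; pick H5
  + 105.93.192.0/20 (H1) depth=20
  + 105.0.0.0/8 (H4) depth=8
  + 0.0.0.0/0 (H1) depth=0
  + 105.93.192.0/20 (H2) depth=20
  Q 20.154.176.66: descend 00 ; hops seen [H1] ; pick H1
  Q 105.93.192.12: descend 01101001010111011100 ; hops seen [H1,H4,H2] ; pick H2
  Q 105.93.192.87: descend 01101001010111011100 ; hops seen [H1,H4,H2] ; pick H2
  + 57.0.0.0/12 (H6) depth=12
  Q 57.0.28.60: descend 0011100100000000000 ; hops seen [H1,H6] ; pick H6
  Q 105.0.0.4: descend 011010010 ; hops seen [H1,H4] ; pick H4
  Q 105.93.192.0: descend 01101001010111011100 ; hops seen [H1,H4,H2] ; pick H2
  Q 105.4.132.99: descend 011010010 ; hops seen [H1,H4] ; pick H4
  Q 105.0.3.152: descend 011010010 ; hops seen [H1,H4] ; pick H4
  + 96.0.0.0/3 (H2) depth=3
  Q 57.2.79.46: descend 00111001000000 ; hops seen [H1,H6] ; pick H6
  + 105.80.0.0/12 (H1) depth=12
  + 105.0.0.0/9 (H2) depth=9
  + 57.0.0.0/8 (H3) depth=8
  Q 105.80.173.175: descend 011010010101 ; hops seen [H1,H2,H4,H2,H1] ; pick H1
  Q 105.0.0.254: descend 011010010 ; hops seen [H1,H2,H4,H2] ; pick H2
  + 57.0.0.0/12 (H0) depth=12
  Q 57.0.0.100: descend 00111001000000000000 ; hops seen [H1,H3,H0] ; pick H0
  + 105.93.198.0/24 (H1) depth=24
  + 57.0.0.0/8 (H2) depth=8
  + 105.0.0.0/8 (H1) depth=8
  + 48.0.0.0/4 (H1) depth=4
  + 57.0.11.128/27 (H1) depth=27
  + 57.0.0.0/20 (H3) depth=20

== LOOKUPS ==
["H5","H5","H1","H2","H2","H6","H4","H2","H4","H4","H6","H1","H2","H0"]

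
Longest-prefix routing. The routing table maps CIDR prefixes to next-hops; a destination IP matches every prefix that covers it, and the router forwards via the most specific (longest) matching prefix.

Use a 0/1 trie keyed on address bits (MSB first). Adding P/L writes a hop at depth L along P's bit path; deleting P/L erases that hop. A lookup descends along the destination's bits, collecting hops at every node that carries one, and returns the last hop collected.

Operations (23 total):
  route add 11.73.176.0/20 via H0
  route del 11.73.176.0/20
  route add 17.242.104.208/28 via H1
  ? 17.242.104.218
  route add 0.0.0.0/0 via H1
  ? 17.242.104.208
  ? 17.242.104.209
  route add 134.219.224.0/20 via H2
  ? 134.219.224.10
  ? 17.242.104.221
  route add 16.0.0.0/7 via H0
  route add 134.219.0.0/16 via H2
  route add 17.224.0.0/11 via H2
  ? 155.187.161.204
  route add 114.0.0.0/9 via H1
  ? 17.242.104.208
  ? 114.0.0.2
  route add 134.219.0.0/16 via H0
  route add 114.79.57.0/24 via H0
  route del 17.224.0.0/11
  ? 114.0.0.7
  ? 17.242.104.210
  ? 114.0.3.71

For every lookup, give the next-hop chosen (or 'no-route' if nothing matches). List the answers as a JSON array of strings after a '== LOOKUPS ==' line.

Trace:
  add 11.73.176.0/20 -> H0 at depth 20
  - 11.73.176.0/20 clear@20
  add 17.242.104.208/28 -> H1 at depth 28
  Q 17.242.104.218: descend 0001000111110010011010001101 ; hops seen [H1] ; pick H1
  add 0.0.0.0/0 -> H1 at depth 0
  Q 17.242.104.208: descend 0001000111110010011010001101 ; hops seen [H1,H1] ; pick H1
  Q 17.242.104.209: descend 0001000111110010011010001101 ; hops seen [H1,H1] ; pick H1
  add 134.219.224.0/20 -> H2 at depth 20
  Q 134.219.224.10: descend 10000110110110111110 ; hops seen [H1,H2] ; pick H2
  Q 17.242.104.221: descend 0001000111110010011010001101 ; hops seen [H1,H1] ; pick H1
  add 16.0.0.0/7 -> H0 at depth 7
  add 134.219.0.0/16 -> H2 at depth 16
  add 17.224.0.0/11 -> H2 at depth 11
  Q 155.187.161.204: descend 100 ; hops seen [H1] ; pick H1
  add 114.0.0.0/9 -> H1 at depth 9
  Q 17.242.104.208: descend 0001000111110010011010001101 ; hops seen [H1,H0,H2,H1] ; pick H1
  Q 114.0.0.2: descend 011100100 ; hops seen [H1,H1] ; pick H1
  add 134.219.0.0/16 -> H0 at depth 16
  add 114.79.57.0/24 -> H0 at depth 24
  - 17.224.0.0/11 clear@11
  Q 114.0.0.7: descend 011100100 ; hops seen [H1,H1] ; pick H1
  Q 17.242.104.210: descend 0001000111110010011010001101 ; hops seen [H1,H0,H1] ; pick H1
  Q 114.0.3.71: descend 011100100 ; hops seen [H1,H1] ; pick H1

== LOOKUPS ==
["H1","H1","H1","H2","H1","H1","H1","H1","H1","H1","H1"]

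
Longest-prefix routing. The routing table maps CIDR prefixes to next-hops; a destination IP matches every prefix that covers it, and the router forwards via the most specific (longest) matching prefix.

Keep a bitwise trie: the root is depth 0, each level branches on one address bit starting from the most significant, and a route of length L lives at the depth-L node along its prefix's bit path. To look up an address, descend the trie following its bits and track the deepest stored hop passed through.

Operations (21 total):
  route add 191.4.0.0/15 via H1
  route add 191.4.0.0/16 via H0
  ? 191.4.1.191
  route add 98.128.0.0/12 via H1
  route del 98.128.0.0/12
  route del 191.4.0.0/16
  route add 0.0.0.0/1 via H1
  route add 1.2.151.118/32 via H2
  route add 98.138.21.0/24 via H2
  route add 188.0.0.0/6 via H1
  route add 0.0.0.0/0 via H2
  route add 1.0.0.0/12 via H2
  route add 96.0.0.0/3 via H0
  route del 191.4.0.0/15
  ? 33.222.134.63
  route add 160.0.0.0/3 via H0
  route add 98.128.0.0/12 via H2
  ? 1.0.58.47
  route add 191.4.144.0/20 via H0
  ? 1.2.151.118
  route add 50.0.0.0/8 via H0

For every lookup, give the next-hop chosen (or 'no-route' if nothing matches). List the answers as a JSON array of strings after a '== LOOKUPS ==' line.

Apply in order:
  add 191.4.0.0/15 -> H1 at depth 15
  add 191.4.0.0/16 -> H0 at depth 16
  lookup 191.4.1.191: bits 1011111100000100 walk d0:-→d1:-→d2:-→d3:-→d4:-→d5:-→d6:-→d7:-→d8:-→d9:-→d10:-→d11:-→d12:-→d13:-→d14:-→d15:H1→d16:H0 -> H0
  add 98.128.0.0/12 -> H1 at depth 12
  - 98.128.0.0/12 clear@12
  - 191.4.0.0/16 clear@16
  add 0.0.0.0/1 -> H1 at depth 1
  add 1.2.151.118/32 -> H2 at depth 32
  add 98.138.21.0/24 -> H2 at depth 24
  add 188.0.0.0/6 -> H1 at depth 6
  add 0.0.0.0/0 -> H2 at depth 0
  add 1.0.0.0/12 -> H2 at depth 12
  add 96.0.0.0/3 -> H0 at depth 3
  - 191.4.0.0/15 clear@15
  lookup 33.222.134.63: bits 00 walk d0:H2→d1:H1→d2:- -> H1
  add 160.0.0.0/3 -> H0 at depth 3
  add 98.128.0.0/12 -> H2 at depth 12
  lookup 1.0.58.47: bits 00000001000000 walk d0:H2→d1:H1→d2:-→d3:-→d4:-→d5:-→d6:-→d7:-→d8:-→d9:-→d10:-→d11:-→d12:H2→d13:-→d14:- -> H2
  add 191.4.144.0/20 -> H0 at depth 20
  lookup 1.2.151.118: bits 00000001000000101001011101110110 walk d0:H2→d1:H1→d2:-→d3:-→d4:-→d5:-→d6:-→d7:-→d8:-→d9:-→d10:-→d11:-→d12:H2→d13:-→d14:-→d15:-→d16:-→d17:-→d18:-→d19:-→d20:-→d21:-→d22:-→d23:-→d24:-→d25:-→d26:-→d27:-→d28:-→d29:-→d30:-→d31:-→d32:H2 -> H2
  add 50.0.0.0/8 -> H0 at depth 8

== LOOKUPS ==
["H0","H1","H2","H2"]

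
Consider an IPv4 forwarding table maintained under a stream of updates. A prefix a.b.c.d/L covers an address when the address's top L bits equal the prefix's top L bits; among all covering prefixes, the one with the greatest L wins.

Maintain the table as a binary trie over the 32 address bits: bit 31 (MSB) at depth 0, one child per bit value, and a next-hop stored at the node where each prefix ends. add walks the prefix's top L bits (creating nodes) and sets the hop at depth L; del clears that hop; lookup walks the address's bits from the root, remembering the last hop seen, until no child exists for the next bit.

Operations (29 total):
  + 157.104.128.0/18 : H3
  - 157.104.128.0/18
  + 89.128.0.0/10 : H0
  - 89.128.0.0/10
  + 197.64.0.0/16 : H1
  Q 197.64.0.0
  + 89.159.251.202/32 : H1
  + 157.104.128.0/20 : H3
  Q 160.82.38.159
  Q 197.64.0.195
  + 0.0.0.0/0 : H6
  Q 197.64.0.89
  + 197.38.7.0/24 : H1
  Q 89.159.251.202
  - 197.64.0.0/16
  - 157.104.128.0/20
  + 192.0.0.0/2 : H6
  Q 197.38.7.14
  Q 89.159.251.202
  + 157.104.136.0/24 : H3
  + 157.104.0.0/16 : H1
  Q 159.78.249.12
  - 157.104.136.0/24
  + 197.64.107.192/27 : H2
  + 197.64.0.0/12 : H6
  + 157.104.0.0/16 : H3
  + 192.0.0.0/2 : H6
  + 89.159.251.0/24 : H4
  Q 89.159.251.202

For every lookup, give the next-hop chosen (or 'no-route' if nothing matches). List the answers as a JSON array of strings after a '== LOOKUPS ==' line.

Trace:
  add 157.104.128.0/18 -> H3 at depth 18
  - 157.104.128.0/18 clear@18
  add 89.128.0.0/10 -> H0 at depth 10
  - 89.128.0.0/10 clear@10
  add 197.64.0.0/16 -> H1 at depth 16
  ? 197.64.0.0  path d0:-→d1:-→d2:-→d3:-→d4:-→d5:-→d6:-→d7:-→d8:-→d9:-→d10:-→d11:-→d12:-→d13:-→d14:-→d15:-→d16:H1  best=H1
  add 89.159.251.202/32 -> H1 at depth 32
  add 157.104.128.0/20 -> H3 at depth 20
  ? 160.82.38.159  path d0:-→d1:-→d2:-  best=no-route
  ? 197.64.0.195  path d0:-→d1:-→d2:-→d3:-→d4:-→d5:-→d6:-→d7:-→d8:-→d9:-→d10:-→d11:-→d12:-→d13:-→d14:-→d15:-→d16:H1  best=H1
  add 0.0.0.0/0 -> H6 at depth 0
  ? 197.64.0.89  path d0:H6→d1:-→d2:-→d3:-→d4:-→d5:-→d6:-→d7:-→d8:-→d9:-→d10:-→d11:-→d12:-→d13:-→d14:-→d15:-→d16:H1  best=H1
  add 197.38.7.0/24 -> H1 at depth 24
  ? 89.159.251.202  path d0:H6→d1:-→d2:-→d3:-→d4:-→d5:-→d6:-→d7:-→d8:-→d9:-→d10:-→d11:-→d12:-→d13:-→d14:-→d15:-→d16:-→d17:-→d18:-→d19:-→d20:-→d21:-→d22:-→d23:-→d24:-→d25:-→d26:-→d27:-→d28:-→d29:-→d30:-→d31:-→d32:H1  best=H1
  - 197.64.0.0/16 clear@16
  - 157.104.128.0/20 clear@20
  add 192.0.0.0/2 -> H6 at depth 2
  ? 197.38.7.14  path d0:H6→d1:-→d2:H6→d3:-→d4:-→d5:-→d6:-→d7:-→d8:-→d9:-→d10:-→d11:-→d12:-→d13:-→d14:-→d15:-→d16:-→d17:-→d18:-→d19:-→d20:-→d21:-→d22:-→d23:-→d24:H1  best=H1
  ? 89.159.251.202  path d0:H6→d1:-→d2:-→d3:-→d4:-→d5:-→d6:-→d7:-→d8:-→d9:-→d10:-→d11:-→d12:-→d13:-→d14:-→d15:-→d16:-→d17:-→d18:-→d19:-→d20:-→d21:-→d22:-→d23:-→d24:-→d25:-→d26:-→d27:-→d28:-→d29:-→d30:-→d31:-→d32:H1  best=H1
  add 157.104.136.0/24 -> H3 at depth 24
  add 157.104.0.0/16 -> H1 at depth 16
  ? 159.78.249.12  path d0:H6→d1:-→d2:-→d3:-→d4:-→d5:-→d6:-  best=H6
  - 157.104.136.0/24 clear@24
  add 197.64.107.192/27 -> H2 at depth 27
  add 197.64.0.0/12 -> H6 at depth 12
  add 157.104.0.0/16 -> H3 at depth 16
  add 192.0.0.0/2 -> H6 at depth 2
  add 89.159.251.0/24 -> H4 at depth 24
  ? 89.159.251.202  path d0:H6→d1:-→d2:-→d3:-→d4:-→d5:-→d6:-→d7:-→d8:-→d9:-→d10:-→d11:-→d12:-→d13:-→d14:-→d15:-→d16:-→d17:-→d18:-→d19:-→d20:-→d21:-→d22:-→d23:-→d24:H4→d25:-→d26:-→d27:-→d28:-→d29:-→d30:-→d31:-→d32:H1  best=H1

== LOOKUPS ==
["H1","no-route","H1","H1","H1","H1","H1","H6","H1"]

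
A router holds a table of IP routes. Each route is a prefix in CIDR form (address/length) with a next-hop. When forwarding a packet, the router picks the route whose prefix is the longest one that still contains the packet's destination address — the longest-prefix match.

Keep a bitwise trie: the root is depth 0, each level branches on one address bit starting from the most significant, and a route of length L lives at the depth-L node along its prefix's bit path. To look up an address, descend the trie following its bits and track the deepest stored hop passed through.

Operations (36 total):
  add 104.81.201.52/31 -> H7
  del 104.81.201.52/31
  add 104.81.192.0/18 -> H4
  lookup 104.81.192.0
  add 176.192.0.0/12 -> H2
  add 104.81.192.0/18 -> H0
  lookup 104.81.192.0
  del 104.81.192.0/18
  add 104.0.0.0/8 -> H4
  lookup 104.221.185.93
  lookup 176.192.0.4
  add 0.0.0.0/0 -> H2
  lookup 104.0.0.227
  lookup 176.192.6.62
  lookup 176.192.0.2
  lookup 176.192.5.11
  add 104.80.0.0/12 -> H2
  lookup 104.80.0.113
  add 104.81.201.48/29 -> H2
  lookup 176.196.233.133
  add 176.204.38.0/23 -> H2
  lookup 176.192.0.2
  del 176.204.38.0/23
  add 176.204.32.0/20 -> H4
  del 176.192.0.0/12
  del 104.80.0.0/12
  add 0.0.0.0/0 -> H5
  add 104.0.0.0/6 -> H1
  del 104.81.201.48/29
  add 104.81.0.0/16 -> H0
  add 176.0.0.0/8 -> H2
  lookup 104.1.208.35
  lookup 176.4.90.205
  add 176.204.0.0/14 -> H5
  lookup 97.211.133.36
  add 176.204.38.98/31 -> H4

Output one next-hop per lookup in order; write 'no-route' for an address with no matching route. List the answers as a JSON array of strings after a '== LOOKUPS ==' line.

Apply in order:
  add 104.81.201.52/31 -> H7 at depth 31
  del 104.81.201.52/31 (clear depth 31)
  add 104.81.192.0/18 -> H4 at depth 18
  Q 104.81.192.0: descend 01101000010100011100 ; hops seen [H4] ; pick H4
  add 176.192.0.0/12 -> H2 at depth 12
  add 104.81.192.0/18 -> H0 at depth 18
  Q 104.81.192.0: descend 01101000010100011100 ; hops seen [H0] ; pick H0
  del 104.81.192.0/18 (clear depth 18)
  add 104.0.0.0/8 -> H4 at depth 8
  Q 104.221.185.93: descend 01101000 ; hops seen [H4] ; pick H4
  Q 176.192.0.4: descend 101100001100 ; hops seen [H2] ; pick H2
  add 0.0.0.0/0 -> H2 at depth 0
  Q 104.0.0.227: descend 011010000 ; hops seen [H2,H4] ; pick H4
  Q 176.192.6.62: descend 101100001100 ; hops seen [H2,H2] ; pick H2
  Q 176.192.0.2: descend 101100001100 ; hops seen [H2,H2] ; pick H2
  Q 176.192.5.11: descend 101100001100 ; hops seen [H2,H2] ; pick H2
  add 104.80.0.0/12 -> H2 at depth 12
  Q 104.80.0.113: descend 011010000101000 ; hops seen [H2,H4,H2] ; pick H2
  add 104.81.201.48/29 -> H2 at depth 29
  Q 176.196.233.133: descend 101100001100 ; hops seen [H2,H2] ; pick H2
  add 176.204.38.0/23 -> H2 at depth 23
  Q 176.192.0.2: descend 101100001100 ; hops seen [H2,H2] ; pick H2
  del 176.204.38.0/23 (clear depth 23)
  add 176.204.32.0/20 -> H4 at depth 20
  del 176.192.0.0/12 (clear depth 12)
  del 104.80.0.0/12 (clear depth 12)
  add 0.0.0.0/0 -> H5 at depth 0
  add 104.0.0.0/6 -> H1 at depth 6
  del 104.81.201.48/29 (clear depth 29)
  add 104.81.0.0/16 -> H0 at depth 16
  add 176.0.0.0/8 -> H2 at depth 8
  Q 104.1.208.35: descend 011010000 ; hops seen [H5,H1,H4] ; pick H4
  Q 176.4.90.205: descend 10110000 ; hops seen [H5,H2] ; pick H2
  add 176.204.0.0/14 -> H5 at depth 14
  Q 97.211.133.36: descend 0110 ; hops seen [H5] ; pick H5
  add 176.204.38.98/31 -> H4 at depth 31

== LOOKUPS ==
["H4","H0","H4","H2","H4","H2","H2","H2","H2","H2","H2","H4","H2","H5"]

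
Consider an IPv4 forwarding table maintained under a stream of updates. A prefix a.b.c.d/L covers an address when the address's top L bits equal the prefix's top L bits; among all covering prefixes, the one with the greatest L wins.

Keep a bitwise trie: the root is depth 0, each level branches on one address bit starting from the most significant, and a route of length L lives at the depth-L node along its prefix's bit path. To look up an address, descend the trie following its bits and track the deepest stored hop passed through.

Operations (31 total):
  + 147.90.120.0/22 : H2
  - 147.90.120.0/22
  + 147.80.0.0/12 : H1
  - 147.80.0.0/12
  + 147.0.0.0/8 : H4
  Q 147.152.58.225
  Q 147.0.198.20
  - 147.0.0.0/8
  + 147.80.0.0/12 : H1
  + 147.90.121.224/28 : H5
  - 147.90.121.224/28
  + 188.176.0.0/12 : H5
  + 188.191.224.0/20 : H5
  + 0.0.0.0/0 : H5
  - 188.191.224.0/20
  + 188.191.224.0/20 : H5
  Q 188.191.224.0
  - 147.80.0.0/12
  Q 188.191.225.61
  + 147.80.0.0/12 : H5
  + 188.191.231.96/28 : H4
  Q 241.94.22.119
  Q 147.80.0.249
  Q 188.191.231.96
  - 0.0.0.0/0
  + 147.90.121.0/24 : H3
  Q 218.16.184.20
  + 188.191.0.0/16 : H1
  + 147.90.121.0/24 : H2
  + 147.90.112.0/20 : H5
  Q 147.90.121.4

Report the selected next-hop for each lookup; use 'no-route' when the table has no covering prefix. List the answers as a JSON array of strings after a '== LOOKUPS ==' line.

Apply in order:
  add 147.90.120.0/22 -> H2 at depth 22
  del 147.90.120.0/22 (clear depth 22)
  add 147.80.0.0/12 -> H1 at depth 12
  del 147.80.0.0/12 (clear depth 12)
  add 147.0.0.0/8 -> H4 at depth 8
  Q 147.152.58.225: descend 10010011 ; hops seen [H4] ; pick H4
  Q 147.0.198.20: descend 100100110 ; hops seen [H4] ; pick H4
  del 147.0.0.0/8 (clear depth 8)
  add 147.80.0.0/12 -> H1 at depth 12
  add 147.90.121.224/28 -> H5 at depth 28
  del 147.90.121.224/28 (clear depth 28)
  add 188.176.0.0/12 -> H5 at depth 12
  add 188.191.224.0/20 -> H5 at depth 20
  add 0.0.0.0/0 -> H5 at depth 0
  del 188.191.224.0/20 (clear depth 20)
  add 188.191.224.0/20 -> H5 at depth 20
  Q 188.191.224.0: descend 10111100101111111110 ; hops seen [H5,H5,H5] ; pick H5
  del 147.80.0.0/12 (clear depth 12)
  Q 188.191.225.61: descend 10111100101111111110 ; hops seen [H5,H5,H5] ; pick H5
  add 147.80.0.0/12 -> H5 at depth 12
  add 188.191.231.96/28 -> H4 at depth 28
  Q 241.94.22.119: descend 1 ; hops seen [H5] ; pick H5
  Q 147.80.0.249: descend 100100110101 ; hops seen [H5,H5] ; pick H5
  Q 188.191.231.96: descend 1011110010111111111001110110 ; hops seen [H5,H5,H5,H4] ; pick H4
  del 0.0.0.0/0 (clear depth 0)
  add 147.90.121.0/24 -> H3 at depth 24
  Q 218.16.184.20: descend 1 ; hops seen [∅] ; pick no-route
  add 188.191.0.0/16 -> H1 at depth 16
  add 147.90.121.0/24 -> H2 at depth 24
  add 147.90.112.0/20 -> H5 at depth 20
  Q 147.90.121.4: descend 100100110101101001111001 ; hops seen [H5,H5,H2] ; pick H2

== LOOKUPS ==
["H4","H4","H5","H5","H5","H5","H4","no-route","H2"]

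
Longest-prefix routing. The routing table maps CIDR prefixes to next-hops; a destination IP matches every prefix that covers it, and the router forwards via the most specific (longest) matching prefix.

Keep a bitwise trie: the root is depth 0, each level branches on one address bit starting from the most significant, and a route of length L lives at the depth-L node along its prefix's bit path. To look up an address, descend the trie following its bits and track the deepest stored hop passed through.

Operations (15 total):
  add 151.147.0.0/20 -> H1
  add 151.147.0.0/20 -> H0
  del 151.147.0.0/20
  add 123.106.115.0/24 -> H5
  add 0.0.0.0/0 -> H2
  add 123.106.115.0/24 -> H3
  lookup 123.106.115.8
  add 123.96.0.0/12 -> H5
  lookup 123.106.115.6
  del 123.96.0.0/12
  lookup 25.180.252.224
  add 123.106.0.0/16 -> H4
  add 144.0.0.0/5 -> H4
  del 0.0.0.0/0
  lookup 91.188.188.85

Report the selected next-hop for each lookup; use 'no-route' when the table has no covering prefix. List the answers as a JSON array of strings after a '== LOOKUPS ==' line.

Trace:
  add 151.147.0.0/20 -> H1 at depth 20
  add 151.147.0.0/20 -> H0 at depth 20
  del 151.147.0.0/20 (clear depth 20)
  add 123.106.115.0/24 -> H5 at depth 24
  add 0.0.0.0/0 -> H2 at depth 0
  add 123.106.115.0/24 -> H3 at depth 24
  Q 123.106.115.8: descend 011110110110101001110011 ; hops seen [H2,H3] ; pick H3
  add 123.96.0.0/12 -> H5 at depth 12
  Q 123.106.115.6: descend 011110110110101001110011 ; hops seen [H2,H5,H3] ; pick H3
  del 123.96.0.0/12 (clear depth 12)
  Q 25.180.252.224: descend 0 ; hops seen [H2] ; pick H2
  add 123.106.0.0/16 -> H4 at depth 16
  add 144.0.0.0/5 -> H4 at depth 5
  del 0.0.0.0/0 (clear depth 0)
  Q 91.188.188.85: descend 01 ; hops seen [∅] ; pick no-route

== LOOKUPS ==
["H3","H3","H2","no-route"]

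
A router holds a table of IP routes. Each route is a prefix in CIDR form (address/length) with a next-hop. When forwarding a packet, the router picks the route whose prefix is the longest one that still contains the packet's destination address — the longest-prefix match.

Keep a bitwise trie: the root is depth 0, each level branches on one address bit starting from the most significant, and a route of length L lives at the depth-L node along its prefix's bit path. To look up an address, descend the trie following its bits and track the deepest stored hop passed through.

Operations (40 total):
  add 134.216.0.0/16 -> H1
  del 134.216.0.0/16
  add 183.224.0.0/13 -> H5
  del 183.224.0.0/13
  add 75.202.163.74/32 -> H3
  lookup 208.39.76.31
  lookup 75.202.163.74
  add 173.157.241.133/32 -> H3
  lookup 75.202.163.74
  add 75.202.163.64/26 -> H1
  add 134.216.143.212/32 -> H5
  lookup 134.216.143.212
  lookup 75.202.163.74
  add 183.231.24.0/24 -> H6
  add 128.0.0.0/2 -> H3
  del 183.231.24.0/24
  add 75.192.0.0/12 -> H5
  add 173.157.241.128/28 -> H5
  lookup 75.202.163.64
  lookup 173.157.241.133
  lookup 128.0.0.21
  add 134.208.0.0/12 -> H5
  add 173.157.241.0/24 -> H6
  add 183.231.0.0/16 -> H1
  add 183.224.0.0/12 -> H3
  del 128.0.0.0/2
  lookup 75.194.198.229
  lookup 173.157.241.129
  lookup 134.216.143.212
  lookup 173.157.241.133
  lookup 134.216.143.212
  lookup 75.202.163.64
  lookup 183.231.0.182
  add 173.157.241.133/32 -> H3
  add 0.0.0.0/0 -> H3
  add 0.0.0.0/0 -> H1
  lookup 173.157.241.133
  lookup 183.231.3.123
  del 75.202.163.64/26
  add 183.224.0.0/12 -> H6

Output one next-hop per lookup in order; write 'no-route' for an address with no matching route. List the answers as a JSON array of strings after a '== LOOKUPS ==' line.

Trace:
  add 134.216.0.0/16 -> H1 at depth 16
  del 134.216.0.0/16 (clear depth 16)
  add 183.224.0.0/13 -> H5 at depth 13
  del 183.224.0.0/13 (clear depth 13)
  add 75.202.163.74/32 -> H3 at depth 32
  ? 208.39.76.31  path d0:-→d1:-  best=no-route
  ? 75.202.163.74  path d0:-→d1:-→d2:-→d3:-→d4:-→d5:-→d6:-→d7:-→d8:-→d9:-→d10:-→d11:-→d12:-→d13:-→d14:-→d15:-→d16:-→d17:-→d18:-→d19:-→d20:-→d21:-→d22:-→d23:-→d24:-→d25:-→d26:-→d27:-→d28:-→d29:-→d30:-→d31:-→d32:H3  best=H3
  add 173.157.241.133/32 -> H3 at depth 32
  ? 75.202.163.74  path d0:-→d1:-→d2:-→d3:-→d4:-→d5:-→d6:-→d7:-→d8:-→d9:-→d10:-→d11:-→d12:-→d13:-→d14:-→d15:-→d16:-→d17:-→d18:-→d19:-→d20:-→d21:-→d22:-→d23:-→d24:-→d25:-→d26:-→d27:-→d28:-→d29:-→d30:-→d31:-→d32:H3  best=H3
  add 75.202.163.64/26 -> H1 at depth 26
  add 134.216.143.212/32 -> H5 at depth 32
  ? 134.216.143.212  path d0:-→d1:-→d2:-→d3:-→d4:-→d5:-→d6:-→d7:-→d8:-→d9:-→d10:-→d11:-→d12:-→d13:-→d14:-→d15:-→d16:-→d17:-→d18:-→d19:-→d20:-→d21:-→d22:-→d23:-→d24:-→d25:-→d26:-→d27:-→d28:-→d29:-→d30:-→d31:-→d32:H5  best=H5
  ? 75.202.163.74  path d0:-→d1:-→d2:-→d3:-→d4:-→d5:-→d6:-→d7:-→d8:-→d9:-→d10:-→d11:-→d12:-→d13:-→d14:-→d15:-→d16:-→d17:-→d18:-→d19:-→d20:-→d21:-→d22:-→d23:-→d24:-→d25:-→d26:H1→d27:-→d28:-→d29:-→d30:-→d31:-→d32:H3  best=H3
  add 183.231.24.0/24 -> H6 at depth 24
  add 128.0.0.0/2 -> H3 at depth 2
  del 183.231.24.0/24 (clear depth 24)
  add 75.192.0.0/12 -> H5 at depth 12
  add 173.157.241.128/28 -> H5 at depth 28
  ? 75.202.163.64  path d0:-→d1:-→d2:-→d3:-→d4:-→d5:-→d6:-→d7:-→d8:-→d9:-→d10:-→d11:-→d12:H5→d13:-→d14:-→d15:-→d16:-→d17:-→d18:-→d19:-→d20:-→d21:-→d22:-→d23:-→d24:-→d25:-→d26:H1→d27:-→d28:-  best=H1
  ? 173.157.241.133  path d0:-→d1:-→d2:H3→d3:-→d4:-→d5:-→d6:-→d7:-→d8:-→d9:-→d10:-→d11:-→d12:-→d13:-→d14:-→d15:-→d16:-→d17:-→d18:-→d19:-→d20:-→d21:-→d22:-→d23:-→d24:-→d25:-→d26:-→d27:-→d28:H5→d29:-→d30:-→d31:-→d32:H3  best=H3
  ? 128.0.0.21  path d0:-→d1:-→d2:H3→d3:-→d4:-→d5:-  best=H3
  add 134.208.0.0/12 -> H5 at depth 12
  add 173.157.241.0/24 -> H6 at depth 24
  add 183.231.0.0/16 -> H1 at depth 16
  add 183.224.0.0/12 -> H3 at depth 12
  del 128.0.0.0/2 (clear depth 2)
  ? 75.194.198.229  path d0:-→d1:-→d2:-→d3:-→d4:-→d5:-→d6:-→d7:-→d8:-→d9:-→d10:-→d11:-→d12:H5  best=H5
  ? 173.157.241.129  path d0:-→d1:-→d2:-→d3:-→d4:-→d5:-→d6:-→d7:-→d8:-→d9:-→d10:-→d11:-→d12:-→d13:-→d14:-→d15:-→d16:-→d17:-→d18:-→d19:-→d20:-→d21:-→d22:-→d23:-→d24:H6→d25:-→d26:-→d27:-→d28:H5→d29:-  best=H5
  ? 134.216.143.212  path d0:-→d1:-→d2:-→d3:-→d4:-→d5:-→d6:-→d7:-→d8:-→d9:-→d10:-→d11:-→d12:H5→d13:-→d14:-→d15:-→d16:-→d17:-→d18:-→d19:-→d20:-→d21:-→d22:-→d23:-→d24:-→d25:-→d26:-→d27:-→d28:-→d29:-→d30:-→d31:-→d32:H5  best=H5
  ? 173.157.241.133  path d0:-→d1:-→d2:-→d3:-→d4:-→d5:-→d6:-→d7:-→d8:-→d9:-→d10:-→d11:-→d12:-→d13:-→d14:-→d15:-→d16:-→d17:-→d18:-→d19:-→d20:-→d21:-→d22:-→d23:-→d24:H6→d25:-→d26:-→d27:-→d28:H5→d29:-→d30:-→d31:-→d32:H3  best=H3
  ? 134.216.143.212  path d0:-→d1:-→d2:-→d3:-→d4:-→d5:-→d6:-→d7:-→d8:-→d9:-→d10:-→d11:-→d12:H5→d13:-→d14:-→d15:-→d16:-→d17:-→d18:-→d19:-→d20:-→d21:-→d22:-→d23:-→d24:-→d25:-→d26:-→d27:-→d28:-→d29:-→d30:-→d31:-→d32:H5  best=H5
  ? 75.202.163.64  path d0:-→d1:-→d2:-→d3:-→d4:-→d5:-→d6:-→d7:-→d8:-→d9:-→d10:-→d11:-→d12:H5→d13:-→d14:-→d15:-→d16:-→d17:-→d18:-→d19:-→d20:-→d21:-→d22:-→d23:-→d24:-→d25:-→d26:H1→d27:-→d28:-  best=H1
  ? 183.231.0.182  path d0:-→d1:-→d2:-→d3:-→d4:-→d5:-→d6:-→d7:-→d8:-→d9:-→d10:-→d11:-→d12:H3→d13:-→d14:-→d15:-→d16:H1→d17:-→d18:-→d19:-  best=H1
  add 173.157.241.133/32 -> H3 at depth 32
  add 0.0.0.0/0 -> H3 at depth 0
  add 0.0.0.0/0 -> H1 at depth 0
  ? 173.157.241.133  path d0:H1→d1:-→d2:-→d3:-→d4:-→d5:-→d6:-→d7:-→d8:-→d9:-→d10:-→d11:-→d12:-→d13:-→d14:-→d15:-→d16:-→d17:-→d18:-→d19:-→d20:-→d21:-→d22:-→d23:-→d24:H6→d25:-→d26:-→d27:-→d28:H5→d29:-→d30:-→d31:-→d32:H3  best=H3
  ? 183.231.3.123  path d0:H1→d1:-→d2:-→d3:-→d4:-→d5:-→d6:-→d7:-→d8:-→d9:-→d10:-→d11:-→d12:H3→d13:-→d14:-→d15:-→d16:H1→d17:-→d18:-→d19:-  best=H1
  del 75.202.163.64/26 (clear depth 26)
  add 183.224.0.0/12 -> H6 at depth 12

== LOOKUPS ==
["no-route","H3","H3","H5","H3","H1","H3","H3","H5","H5","H5","H3","H5","H1","H1","H3","H1"]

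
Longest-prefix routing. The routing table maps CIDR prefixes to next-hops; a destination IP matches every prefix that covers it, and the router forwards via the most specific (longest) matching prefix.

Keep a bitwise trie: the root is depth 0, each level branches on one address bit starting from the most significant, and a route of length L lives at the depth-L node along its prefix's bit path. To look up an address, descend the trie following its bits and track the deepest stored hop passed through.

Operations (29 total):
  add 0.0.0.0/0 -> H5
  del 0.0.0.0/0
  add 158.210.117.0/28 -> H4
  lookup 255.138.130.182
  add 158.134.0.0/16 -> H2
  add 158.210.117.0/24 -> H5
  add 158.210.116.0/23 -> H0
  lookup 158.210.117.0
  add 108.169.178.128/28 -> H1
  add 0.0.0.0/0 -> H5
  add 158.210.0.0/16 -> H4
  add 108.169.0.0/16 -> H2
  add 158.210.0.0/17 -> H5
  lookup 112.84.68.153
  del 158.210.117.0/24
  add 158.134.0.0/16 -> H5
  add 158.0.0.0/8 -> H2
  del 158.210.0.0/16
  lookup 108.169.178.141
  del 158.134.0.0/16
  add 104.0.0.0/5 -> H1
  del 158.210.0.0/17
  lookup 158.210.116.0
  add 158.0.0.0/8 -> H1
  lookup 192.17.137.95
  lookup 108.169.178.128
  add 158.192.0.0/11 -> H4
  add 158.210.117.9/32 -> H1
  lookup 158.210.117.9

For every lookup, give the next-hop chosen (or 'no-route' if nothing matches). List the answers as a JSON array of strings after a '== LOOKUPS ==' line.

Process each operation:
  + 0.0.0.0/0 (H5) depth=0
  del 0.0.0.0/0 (clear depth 0)
  + 158.210.117.0/28 (H4) depth=28
  lookup 255.138.130.182: bits 1 walk d0:-→d1:- -> no-route
  + 158.134.0.0/16 (H2) depth=16
  + 158.210.117.0/24 (H5) depth=24
  + 158.210.116.0/23 (H0) depth=23
  lookup 158.210.117.0: bits 1001111011010010011101010000 walk d0:-→d1:-→d2:-→d3:-→d4:-→d5:-→d6:-→d7:-→d8:-→d9:-→d10:-→d11:-→d12:-→d13:-→d14:-→d15:-→d16:-→d17:-→d18:-→d19:-→d20:-→d21:-→d22:-→d23:H0→d24:H5→d25:-→d26:-→d27:-→d28:H4 -> H4
  + 108.169.178.128/28 (H1) depth=28
  + 0.0.0.0/0 (H5) depth=0
  + 158.210.0.0/16 (H4) depth=16
  + 108.169.0.0/16 (H2) depth=16
  + 158.210.0.0/17 (H5) depth=17
  lookup 112.84.68.153: bits 011 walk d0:H5→d1:-→d2:-→d3:- -> H5
  del 158.210.117.0/24 (clear depth 24)
  + 158.134.0.0/16 (H5) depth=16
  + 158.0.0.0/8 (H2) depth=8
  del 158.210.0.0/16 (clear depth 16)
  lookup 108.169.178.141: bits 0110110010101001101100101000 walk d0:H5→d1:-→d2:-→d3:-→d4:-→d5:-→d6:-→d7:-→d8:-→d9:-→d10:-→d11:-→d12:-→d13:-→d14:-→d15:-→d16:H2→d17:-→d18:-→d19:-→d20:-→d21:-→d22:-→d23:-→d24:-→d25:-→d26:-→d27:-→d28:H1 -> H1
  del 158.134.0.0/16 (clear depth 16)
  + 104.0.0.0/5 (H1) depth=5
  del 158.210.0.0/17 (clear depth 17)
  lookup 158.210.116.0: bits 10011110110100100111010 walk d0:H5→d1:-→d2:-→d3:-→d4:-→d5:-→d6:-→d7:-→d8:H2→d9:-→d10:-→d11:-→d12:-→d13:-→d14:-→d15:-→d16:-→d17:-→d18:-→d19:-→d20:-→d21:-→d22:-→d23:H0 -> H0
  + 158.0.0.0/8 (H1) depth=8
  lookup 192.17.137.95: bits 1 walk d0:H5→d1:- -> H5
  lookup 108.169.178.128: bits 0110110010101001101100101000 walk d0:H5→d1:-→d2:-→d3:-→d4:-→d5:H1→d6:-→d7:-→d8:-→d9:-→d10:-→d11:-→d12:-→d13:-→d14:-→d15:-→d16:H2→d17:-→d18:-→d19:-→d20:-→d21:-→d22:-→d23:-→d24:-→d25:-→d26:-→d27:-→d28:H1 -> H1
  + 158.192.0.0/11 (H4) depth=11
  + 158.210.117.9/32 (H1) depth=32
  lookup 158.210.117.9: bits 10011110110100100111010100001001 walk d0:H5→d1:-→d2:-→d3:-→d4:-→d5:-→d6:-→d7:-→d8:H1→d9:-→d10:-→d11:H4→d12:-→d13:-→d14:-→d15:-→d16:-→d17:-→d18:-→d19:-→d20:-→d21:-→d22:-→d23:H0→d24:-→d25:-→d26:-→d27:-→d28:H4→d29:-→d30:-→d31:-→d32:H1 -> H1

== LOOKUPS ==
["no-route","H4","H5","H1","H0","H5","H1","H1"]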